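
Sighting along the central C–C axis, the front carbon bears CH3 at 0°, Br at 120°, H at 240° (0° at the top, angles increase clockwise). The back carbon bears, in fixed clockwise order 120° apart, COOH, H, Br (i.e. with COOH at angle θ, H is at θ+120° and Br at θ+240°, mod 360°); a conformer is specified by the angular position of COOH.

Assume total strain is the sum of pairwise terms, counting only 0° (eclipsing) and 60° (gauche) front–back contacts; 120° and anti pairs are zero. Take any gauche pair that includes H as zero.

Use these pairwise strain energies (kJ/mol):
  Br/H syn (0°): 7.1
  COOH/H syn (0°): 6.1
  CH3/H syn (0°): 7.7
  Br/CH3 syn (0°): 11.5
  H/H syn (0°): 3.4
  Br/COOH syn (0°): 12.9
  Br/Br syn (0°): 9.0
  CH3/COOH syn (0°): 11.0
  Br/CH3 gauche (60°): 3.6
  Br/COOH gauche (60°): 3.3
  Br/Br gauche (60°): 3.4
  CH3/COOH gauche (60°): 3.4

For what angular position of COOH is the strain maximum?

120°

COOH at 0° (eclipsed): CH3–COOH eclipsed, Br–H eclipsed, H–Br eclipsed; 11.0 + 7.1 + 7.1 = 25.2 kJ/mol.
COOH at 60° (staggered): CH3–COOH gauche, CH3–Br gauche, Br–COOH gauche; 3.4 + 3.6 + 3.3 = 10.3 kJ/mol.
COOH at 120° (eclipsed): CH3–Br eclipsed, Br–COOH eclipsed, H–H eclipsed; 11.5 + 12.9 + 3.4 = 27.8 kJ/mol.
COOH at 180° (staggered): CH3–Br gauche, Br–COOH gauche, Br–Br gauche; 3.6 + 3.3 + 3.4 = 10.3 kJ/mol.
COOH at 240° (eclipsed): CH3–H eclipsed, Br–Br eclipsed, H–COOH eclipsed; 7.7 + 9.0 + 6.1 = 22.8 kJ/mol.
COOH at 300° (staggered): CH3–COOH gauche, Br–Br gauche; 3.4 + 3.4 = 6.8 kJ/mol.
The maximum (27.8 kJ/mol) occurs with COOH at 120°.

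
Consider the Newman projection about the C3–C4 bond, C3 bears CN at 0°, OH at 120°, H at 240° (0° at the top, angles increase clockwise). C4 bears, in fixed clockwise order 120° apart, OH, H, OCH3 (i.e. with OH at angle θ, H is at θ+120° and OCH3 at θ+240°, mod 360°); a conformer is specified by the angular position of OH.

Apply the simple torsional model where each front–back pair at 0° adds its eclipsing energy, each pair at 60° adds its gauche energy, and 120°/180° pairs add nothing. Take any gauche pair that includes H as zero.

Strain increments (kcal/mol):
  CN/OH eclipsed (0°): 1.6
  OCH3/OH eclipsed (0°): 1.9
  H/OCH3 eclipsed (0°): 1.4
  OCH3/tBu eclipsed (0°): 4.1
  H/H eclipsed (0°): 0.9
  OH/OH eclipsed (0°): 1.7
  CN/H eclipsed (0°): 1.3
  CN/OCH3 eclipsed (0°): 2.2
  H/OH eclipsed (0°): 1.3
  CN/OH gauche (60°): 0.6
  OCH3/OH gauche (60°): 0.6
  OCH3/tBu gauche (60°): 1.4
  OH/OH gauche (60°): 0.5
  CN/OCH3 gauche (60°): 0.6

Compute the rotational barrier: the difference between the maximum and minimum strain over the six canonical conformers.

OH at 0° (eclipsed): CN–OH eclipsed, OH–H eclipsed, H–OCH3 eclipsed; 1.6 + 1.3 + 1.4 = 4.3 kcal/mol.
OH at 60° (staggered): CN–OH gauche, CN–OCH3 gauche, OH–OH gauche; 0.6 + 0.6 + 0.5 = 1.7 kcal/mol.
OH at 120° (eclipsed): CN–OCH3 eclipsed, OH–OH eclipsed, H–H eclipsed; 2.2 + 1.7 + 0.9 = 4.8 kcal/mol.
OH at 180° (staggered): CN–OCH3 gauche, OH–OH gauche, OH–OCH3 gauche; 0.6 + 0.5 + 0.6 = 1.7 kcal/mol.
OH at 240° (eclipsed): CN–H eclipsed, OH–OCH3 eclipsed, H–OH eclipsed; 1.3 + 1.9 + 1.3 = 4.5 kcal/mol.
OH at 300° (staggered): CN–OH gauche, OH–OCH3 gauche; 0.6 + 0.6 = 1.2 kcal/mol.
Max at 120° (4.8 kcal/mol), min at 300° (1.2 kcal/mol); barrier = 3.6 kcal/mol.

3.6 kcal/mol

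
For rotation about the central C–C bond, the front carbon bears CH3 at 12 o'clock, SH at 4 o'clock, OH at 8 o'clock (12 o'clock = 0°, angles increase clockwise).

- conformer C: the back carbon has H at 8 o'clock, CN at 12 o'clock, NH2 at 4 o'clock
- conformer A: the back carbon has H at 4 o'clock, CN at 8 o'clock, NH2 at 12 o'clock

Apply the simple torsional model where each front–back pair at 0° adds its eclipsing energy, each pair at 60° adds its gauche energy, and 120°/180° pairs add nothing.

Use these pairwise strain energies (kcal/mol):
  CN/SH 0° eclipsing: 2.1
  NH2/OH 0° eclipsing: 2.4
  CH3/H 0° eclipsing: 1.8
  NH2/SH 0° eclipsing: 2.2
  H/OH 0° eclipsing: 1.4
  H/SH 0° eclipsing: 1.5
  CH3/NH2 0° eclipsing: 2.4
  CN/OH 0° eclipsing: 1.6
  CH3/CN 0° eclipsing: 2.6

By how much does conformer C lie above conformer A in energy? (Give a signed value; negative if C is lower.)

+0.7 kcal/mol

C is eclipsed. CH3 at 0° is eclipsed with CN at 0° (2.6); SH at 120° is eclipsed with NH2 at 120° (2.2); OH at 240° is eclipsed with H at 240° (1.4). Total 6.2 kcal/mol.
A is eclipsed. CH3 at 0° is eclipsed with NH2 at 0° (2.4); SH at 120° is eclipsed with H at 120° (1.5); OH at 240° is eclipsed with CN at 240° (1.6). Total 5.5 kcal/mol.
E(C) − E(A) = 6.2 − 5.5 = +0.7 kcal/mol.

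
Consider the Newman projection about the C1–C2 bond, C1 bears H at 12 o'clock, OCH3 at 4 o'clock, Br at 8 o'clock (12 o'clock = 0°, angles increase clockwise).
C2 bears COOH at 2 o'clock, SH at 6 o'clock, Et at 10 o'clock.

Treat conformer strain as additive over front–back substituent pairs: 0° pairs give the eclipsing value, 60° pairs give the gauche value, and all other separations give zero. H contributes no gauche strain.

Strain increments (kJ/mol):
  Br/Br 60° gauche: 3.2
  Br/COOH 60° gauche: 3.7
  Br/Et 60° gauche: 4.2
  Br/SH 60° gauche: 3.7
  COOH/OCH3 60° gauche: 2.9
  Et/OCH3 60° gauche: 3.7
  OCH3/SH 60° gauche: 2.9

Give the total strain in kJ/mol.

13.7 kJ/mol

This conformer (staggered): OCH3–COOH gauche, OCH3–SH gauche, Br–SH gauche, Br–Et gauche; 2.9 + 2.9 + 3.7 + 4.2 = 13.7 kJ/mol.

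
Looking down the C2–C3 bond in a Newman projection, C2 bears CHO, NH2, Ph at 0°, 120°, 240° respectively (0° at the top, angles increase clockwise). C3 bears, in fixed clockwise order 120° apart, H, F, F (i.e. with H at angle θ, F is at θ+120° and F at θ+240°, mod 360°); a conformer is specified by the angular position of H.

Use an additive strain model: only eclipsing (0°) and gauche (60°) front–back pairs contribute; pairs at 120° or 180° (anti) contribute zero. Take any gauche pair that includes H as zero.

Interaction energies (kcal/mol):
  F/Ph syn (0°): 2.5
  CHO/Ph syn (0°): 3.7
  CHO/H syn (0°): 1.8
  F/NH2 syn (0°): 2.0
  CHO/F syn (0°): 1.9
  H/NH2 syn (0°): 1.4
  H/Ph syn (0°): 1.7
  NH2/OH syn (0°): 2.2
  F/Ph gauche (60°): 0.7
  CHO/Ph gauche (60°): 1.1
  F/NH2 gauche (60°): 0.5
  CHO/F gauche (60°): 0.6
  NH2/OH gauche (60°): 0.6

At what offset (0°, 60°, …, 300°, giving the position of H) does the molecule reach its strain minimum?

H at 0° (eclipsed): CHO–H eclipsed, NH2–F eclipsed, Ph–F eclipsed; 1.8 + 2.0 + 2.5 = 6.3 kcal/mol.
H at 60° (staggered): CHO–F gauche, NH2–F gauche, Ph–F gauche, Ph–F gauche; 0.6 + 0.5 + 0.7 + 0.7 = 2.5 kcal/mol.
H at 120° (eclipsed): CHO–F eclipsed, NH2–H eclipsed, Ph–F eclipsed; 1.9 + 1.4 + 2.5 = 5.8 kcal/mol.
H at 180° (staggered): CHO–F gauche, CHO–F gauche, NH2–F gauche, Ph–F gauche; 0.6 + 0.6 + 0.5 + 0.7 = 2.4 kcal/mol.
H at 240° (eclipsed): CHO–F eclipsed, NH2–F eclipsed, Ph–H eclipsed; 1.9 + 2.0 + 1.7 = 5.6 kcal/mol.
H at 300° (staggered): CHO–F gauche, NH2–F gauche, NH2–F gauche, Ph–F gauche; 0.6 + 0.5 + 0.5 + 0.7 = 2.3 kcal/mol.
The minimum (2.3 kcal/mol) occurs with H at 300°.

300°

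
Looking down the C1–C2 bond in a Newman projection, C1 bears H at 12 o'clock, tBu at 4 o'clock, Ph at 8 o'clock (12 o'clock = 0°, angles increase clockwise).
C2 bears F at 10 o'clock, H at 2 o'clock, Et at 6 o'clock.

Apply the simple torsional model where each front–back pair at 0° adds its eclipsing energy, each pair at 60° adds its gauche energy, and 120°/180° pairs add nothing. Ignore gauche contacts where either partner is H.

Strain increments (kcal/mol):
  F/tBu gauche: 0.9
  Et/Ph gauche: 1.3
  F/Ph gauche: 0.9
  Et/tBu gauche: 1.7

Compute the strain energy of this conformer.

3.9 kcal/mol

This conformer (staggered): tBu–Et gauche, Ph–F gauche, Ph–Et gauche; 1.7 + 0.9 + 1.3 = 3.9 kcal/mol.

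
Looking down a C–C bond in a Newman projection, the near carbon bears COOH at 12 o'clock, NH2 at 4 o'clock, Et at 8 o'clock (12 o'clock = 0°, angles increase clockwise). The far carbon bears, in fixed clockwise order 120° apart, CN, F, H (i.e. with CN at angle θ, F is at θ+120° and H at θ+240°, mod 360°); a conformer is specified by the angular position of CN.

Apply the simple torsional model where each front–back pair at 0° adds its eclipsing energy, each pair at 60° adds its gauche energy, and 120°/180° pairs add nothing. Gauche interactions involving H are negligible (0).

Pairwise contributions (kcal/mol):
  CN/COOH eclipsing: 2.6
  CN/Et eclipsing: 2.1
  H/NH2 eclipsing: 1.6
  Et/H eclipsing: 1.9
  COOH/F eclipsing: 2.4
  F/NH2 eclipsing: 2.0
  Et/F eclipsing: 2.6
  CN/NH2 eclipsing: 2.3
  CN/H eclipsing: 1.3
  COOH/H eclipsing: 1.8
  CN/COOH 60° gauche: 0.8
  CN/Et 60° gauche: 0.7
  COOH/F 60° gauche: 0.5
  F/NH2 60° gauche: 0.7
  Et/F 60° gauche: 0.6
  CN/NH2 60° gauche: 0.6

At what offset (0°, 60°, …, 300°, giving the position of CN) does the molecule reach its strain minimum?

CN at 0° is eclipsed. COOH at 0° is eclipsed with CN at 0° (2.6); NH2 at 120° is eclipsed with F at 120° (2.0); Et at 240° is eclipsed with H at 240° (1.9). Total 6.5 kcal/mol.
CN at 60° is staggered. COOH at 0° is gauche with CN at 60° (0.8); NH2 at 120° is gauche with CN at 60° (0.6); NH2 at 120° is gauche with F at 180° (0.7); Et at 240° is gauche with F at 180° (0.6). Total 2.7 kcal/mol.
CN at 120° is eclipsed. COOH at 0° is eclipsed with H at 0° (1.8); NH2 at 120° is eclipsed with CN at 120° (2.3); Et at 240° is eclipsed with F at 240° (2.6). Total 6.7 kcal/mol.
CN at 180° is staggered. COOH at 0° is gauche with F at 300° (0.5); NH2 at 120° is gauche with CN at 180° (0.6); Et at 240° is gauche with CN at 180° (0.7); Et at 240° is gauche with F at 300° (0.6). Total 2.4 kcal/mol.
CN at 240° is eclipsed. COOH at 0° is eclipsed with F at 0° (2.4); NH2 at 120° is eclipsed with H at 120° (1.6); Et at 240° is eclipsed with CN at 240° (2.1). Total 6.1 kcal/mol.
CN at 300° is staggered. COOH at 0° is gauche with CN at 300° (0.8); COOH at 0° is gauche with F at 60° (0.5); NH2 at 120° is gauche with F at 60° (0.7); Et at 240° is gauche with CN at 300° (0.7). Total 2.7 kcal/mol.
The minimum (2.4 kcal/mol) occurs with CN at 180°.

180°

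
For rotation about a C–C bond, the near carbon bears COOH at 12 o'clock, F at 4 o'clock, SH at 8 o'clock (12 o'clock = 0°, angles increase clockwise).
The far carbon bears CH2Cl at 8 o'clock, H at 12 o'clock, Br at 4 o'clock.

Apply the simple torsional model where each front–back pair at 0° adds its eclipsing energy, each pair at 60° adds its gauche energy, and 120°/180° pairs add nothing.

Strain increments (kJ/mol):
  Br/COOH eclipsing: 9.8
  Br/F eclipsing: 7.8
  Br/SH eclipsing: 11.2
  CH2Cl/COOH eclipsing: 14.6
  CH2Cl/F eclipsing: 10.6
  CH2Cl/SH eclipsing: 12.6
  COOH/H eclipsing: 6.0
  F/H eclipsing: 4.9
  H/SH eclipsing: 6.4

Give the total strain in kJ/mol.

This conformer (eclipsed): COOH–H eclipsed, F–Br eclipsed, SH–CH2Cl eclipsed; 6.0 + 7.8 + 12.6 = 26.4 kJ/mol.

26.4 kJ/mol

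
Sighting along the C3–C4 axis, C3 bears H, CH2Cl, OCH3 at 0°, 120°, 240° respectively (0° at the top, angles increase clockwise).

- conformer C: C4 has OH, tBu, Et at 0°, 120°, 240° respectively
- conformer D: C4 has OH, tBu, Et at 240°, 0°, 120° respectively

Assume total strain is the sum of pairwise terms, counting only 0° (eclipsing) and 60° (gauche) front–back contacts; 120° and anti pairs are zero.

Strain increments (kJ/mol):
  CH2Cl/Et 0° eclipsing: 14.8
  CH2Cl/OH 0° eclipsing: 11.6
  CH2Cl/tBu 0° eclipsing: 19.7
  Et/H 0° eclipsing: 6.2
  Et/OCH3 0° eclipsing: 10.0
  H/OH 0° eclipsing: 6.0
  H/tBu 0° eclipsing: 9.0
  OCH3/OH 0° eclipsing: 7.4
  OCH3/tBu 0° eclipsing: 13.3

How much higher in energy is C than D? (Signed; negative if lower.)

+4.5 kJ/mol

C (eclipsed): H(0°)/OH(0°) eclipsed 6.0; CH2Cl(120°)/tBu(120°) eclipsed 19.7; OCH3(240°)/Et(240°) eclipsed 10.0 → 35.7 kJ/mol.
D (eclipsed): H(0°)/tBu(0°) eclipsed 9.0; CH2Cl(120°)/Et(120°) eclipsed 14.8; OCH3(240°)/OH(240°) eclipsed 7.4 → 31.2 kJ/mol.
E(C) − E(D) = 35.7 − 31.2 = +4.5 kJ/mol.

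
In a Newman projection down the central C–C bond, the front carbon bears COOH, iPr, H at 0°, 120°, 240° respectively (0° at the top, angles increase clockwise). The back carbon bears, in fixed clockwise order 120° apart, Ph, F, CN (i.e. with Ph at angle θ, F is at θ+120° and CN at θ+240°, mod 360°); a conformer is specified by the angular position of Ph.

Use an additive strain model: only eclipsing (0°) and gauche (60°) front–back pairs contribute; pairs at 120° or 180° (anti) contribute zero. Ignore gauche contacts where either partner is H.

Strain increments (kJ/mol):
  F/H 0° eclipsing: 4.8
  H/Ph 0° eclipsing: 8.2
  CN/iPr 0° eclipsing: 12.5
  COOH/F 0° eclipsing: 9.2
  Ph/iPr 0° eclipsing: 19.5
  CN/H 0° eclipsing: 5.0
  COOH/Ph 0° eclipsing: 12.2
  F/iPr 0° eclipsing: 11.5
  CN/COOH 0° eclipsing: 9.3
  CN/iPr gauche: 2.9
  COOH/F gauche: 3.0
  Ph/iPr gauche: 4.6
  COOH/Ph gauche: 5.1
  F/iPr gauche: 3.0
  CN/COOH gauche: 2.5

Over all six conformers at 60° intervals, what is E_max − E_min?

20.6 kJ/mol

Ph at 0° (eclipsed): COOH(0°)/Ph(0°) eclipsed 12.2; iPr(120°)/F(120°) eclipsed 11.5; H(240°)/CN(240°) eclipsed 5.0 → 28.7 kJ/mol.
Ph at 60° (staggered): COOH(0°)/Ph(60°) gauche 5.1; COOH(0°)/CN(300°) gauche 2.5; iPr(120°)/Ph(60°) gauche 4.6; iPr(120°)/F(180°) gauche 3.0 → 15.2 kJ/mol.
Ph at 120° (eclipsed): COOH(0°)/CN(0°) eclipsed 9.3; iPr(120°)/Ph(120°) eclipsed 19.5; H(240°)/F(240°) eclipsed 4.8 → 33.6 kJ/mol.
Ph at 180° (staggered): COOH(0°)/F(300°) gauche 3.0; COOH(0°)/CN(60°) gauche 2.5; iPr(120°)/Ph(180°) gauche 4.6; iPr(120°)/CN(60°) gauche 2.9 → 13.0 kJ/mol.
Ph at 240° (eclipsed): COOH(0°)/F(0°) eclipsed 9.2; iPr(120°)/CN(120°) eclipsed 12.5; H(240°)/Ph(240°) eclipsed 8.2 → 29.9 kJ/mol.
Ph at 300° (staggered): COOH(0°)/Ph(300°) gauche 5.1; COOH(0°)/F(60°) gauche 3.0; iPr(120°)/F(60°) gauche 3.0; iPr(120°)/CN(180°) gauche 2.9 → 14.0 kJ/mol.
Max at 120° (33.6 kJ/mol), min at 180° (13.0 kJ/mol); barrier = 20.6 kJ/mol.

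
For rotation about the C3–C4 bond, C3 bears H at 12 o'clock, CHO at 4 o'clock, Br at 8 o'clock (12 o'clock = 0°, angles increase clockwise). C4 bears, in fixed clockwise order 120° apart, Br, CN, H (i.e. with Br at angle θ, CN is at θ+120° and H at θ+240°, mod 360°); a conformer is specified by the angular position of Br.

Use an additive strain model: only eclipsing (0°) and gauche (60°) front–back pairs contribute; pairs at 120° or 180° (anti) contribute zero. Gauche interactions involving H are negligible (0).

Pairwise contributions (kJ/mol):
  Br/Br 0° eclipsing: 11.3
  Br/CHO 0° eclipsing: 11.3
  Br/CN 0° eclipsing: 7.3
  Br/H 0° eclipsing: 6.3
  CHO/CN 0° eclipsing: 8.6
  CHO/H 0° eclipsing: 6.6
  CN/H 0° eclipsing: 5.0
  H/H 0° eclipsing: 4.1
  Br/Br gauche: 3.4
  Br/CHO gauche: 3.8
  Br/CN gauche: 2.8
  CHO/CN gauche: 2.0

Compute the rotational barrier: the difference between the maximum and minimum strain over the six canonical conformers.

Br at 0° (eclipsed): H–Br eclipsed, CHO–CN eclipsed, Br–H eclipsed; 6.3 + 8.6 + 6.3 = 21.2 kJ/mol.
Br at 60° (staggered): CHO–Br gauche, CHO–CN gauche, Br–CN gauche; 3.8 + 2.0 + 2.8 = 8.6 kJ/mol.
Br at 120° (eclipsed): H–H eclipsed, CHO–Br eclipsed, Br–CN eclipsed; 4.1 + 11.3 + 7.3 = 22.7 kJ/mol.
Br at 180° (staggered): CHO–Br gauche, Br–Br gauche, Br–CN gauche; 3.8 + 3.4 + 2.8 = 10.0 kJ/mol.
Br at 240° (eclipsed): H–CN eclipsed, CHO–H eclipsed, Br–Br eclipsed; 5.0 + 6.6 + 11.3 = 22.9 kJ/mol.
Br at 300° (staggered): CHO–CN gauche, Br–Br gauche; 2.0 + 3.4 = 5.4 kJ/mol.
Max at 240° (22.9 kJ/mol), min at 300° (5.4 kJ/mol); barrier = 17.5 kJ/mol.

17.5 kJ/mol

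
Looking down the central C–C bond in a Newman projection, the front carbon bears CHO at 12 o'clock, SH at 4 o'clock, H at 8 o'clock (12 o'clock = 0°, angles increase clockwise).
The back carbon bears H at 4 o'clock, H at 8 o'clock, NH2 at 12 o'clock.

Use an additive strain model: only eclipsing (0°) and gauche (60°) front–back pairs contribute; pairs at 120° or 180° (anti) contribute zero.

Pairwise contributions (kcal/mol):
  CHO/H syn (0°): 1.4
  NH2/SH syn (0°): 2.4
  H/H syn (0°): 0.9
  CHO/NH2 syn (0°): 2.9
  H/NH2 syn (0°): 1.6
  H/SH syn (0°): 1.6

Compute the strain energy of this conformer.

This conformer (eclipsed): CHO–NH2 eclipsed, SH–H eclipsed, H–H eclipsed; 2.9 + 1.6 + 0.9 = 5.4 kcal/mol.

5.4 kcal/mol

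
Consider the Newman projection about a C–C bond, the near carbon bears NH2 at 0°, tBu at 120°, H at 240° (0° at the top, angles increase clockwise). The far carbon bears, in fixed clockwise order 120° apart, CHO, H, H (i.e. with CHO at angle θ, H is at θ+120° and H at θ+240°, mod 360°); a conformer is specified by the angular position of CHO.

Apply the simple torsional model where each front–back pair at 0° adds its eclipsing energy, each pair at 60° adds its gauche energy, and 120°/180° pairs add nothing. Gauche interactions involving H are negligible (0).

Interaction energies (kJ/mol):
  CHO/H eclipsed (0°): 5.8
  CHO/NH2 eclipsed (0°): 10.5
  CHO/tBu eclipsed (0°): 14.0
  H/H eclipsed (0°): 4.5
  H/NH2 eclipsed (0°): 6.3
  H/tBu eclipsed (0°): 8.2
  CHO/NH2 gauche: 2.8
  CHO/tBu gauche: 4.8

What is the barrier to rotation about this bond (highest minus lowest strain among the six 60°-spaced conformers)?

CHO at 0° (eclipsed): NH2(0°)/CHO(0°) eclipsed 10.5; tBu(120°)/H(120°) eclipsed 8.2; H(240°)/H(240°) eclipsed 4.5 → 23.2 kJ/mol.
CHO at 60° (staggered): NH2(0°)/CHO(60°) gauche 2.8; tBu(120°)/CHO(60°) gauche 4.8 → 7.6 kJ/mol.
CHO at 120° (eclipsed): NH2(0°)/H(0°) eclipsed 6.3; tBu(120°)/CHO(120°) eclipsed 14.0; H(240°)/H(240°) eclipsed 4.5 → 24.8 kJ/mol.
CHO at 180° (staggered): tBu(120°)/CHO(180°) gauche 4.8 → 4.8 kJ/mol.
CHO at 240° (eclipsed): NH2(0°)/H(0°) eclipsed 6.3; tBu(120°)/H(120°) eclipsed 8.2; H(240°)/CHO(240°) eclipsed 5.8 → 20.3 kJ/mol.
CHO at 300° (staggered): NH2(0°)/CHO(300°) gauche 2.8 → 2.8 kJ/mol.
Max at 120° (24.8 kJ/mol), min at 300° (2.8 kJ/mol); barrier = 22.0 kJ/mol.

22.0 kJ/mol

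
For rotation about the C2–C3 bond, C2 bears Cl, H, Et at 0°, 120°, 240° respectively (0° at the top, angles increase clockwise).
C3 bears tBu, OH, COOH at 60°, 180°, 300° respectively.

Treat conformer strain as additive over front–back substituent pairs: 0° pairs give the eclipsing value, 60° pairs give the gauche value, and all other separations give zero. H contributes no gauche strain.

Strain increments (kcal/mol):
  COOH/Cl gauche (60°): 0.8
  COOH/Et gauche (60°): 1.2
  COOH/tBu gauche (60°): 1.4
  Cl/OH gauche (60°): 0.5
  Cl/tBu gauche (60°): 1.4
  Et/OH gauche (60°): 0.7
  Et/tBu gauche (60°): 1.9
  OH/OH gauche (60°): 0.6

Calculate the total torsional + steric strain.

This conformer is staggered. Cl at 0° is gauche with tBu at 60° (1.4); Cl at 0° is gauche with COOH at 300° (0.8); Et at 240° is gauche with OH at 180° (0.7); Et at 240° is gauche with COOH at 300° (1.2). Total 4.1 kcal/mol.

4.1 kcal/mol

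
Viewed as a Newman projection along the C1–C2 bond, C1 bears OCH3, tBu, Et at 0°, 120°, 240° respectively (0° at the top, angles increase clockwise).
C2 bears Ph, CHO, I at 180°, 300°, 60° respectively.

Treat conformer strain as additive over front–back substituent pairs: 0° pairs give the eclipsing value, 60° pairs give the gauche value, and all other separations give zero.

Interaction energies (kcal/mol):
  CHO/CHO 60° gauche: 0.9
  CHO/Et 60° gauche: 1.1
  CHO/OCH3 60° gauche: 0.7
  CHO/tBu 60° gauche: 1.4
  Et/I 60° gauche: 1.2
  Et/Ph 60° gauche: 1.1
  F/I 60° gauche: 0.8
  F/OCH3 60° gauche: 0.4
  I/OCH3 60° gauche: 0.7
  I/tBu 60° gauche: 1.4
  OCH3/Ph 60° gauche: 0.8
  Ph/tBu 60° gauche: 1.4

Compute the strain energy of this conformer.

6.4 kcal/mol

This conformer is staggered. OCH3 at 0° is gauche with CHO at 300° (0.7); OCH3 at 0° is gauche with I at 60° (0.7); tBu at 120° is gauche with Ph at 180° (1.4); tBu at 120° is gauche with I at 60° (1.4); Et at 240° is gauche with Ph at 180° (1.1); Et at 240° is gauche with CHO at 300° (1.1). Total 6.4 kcal/mol.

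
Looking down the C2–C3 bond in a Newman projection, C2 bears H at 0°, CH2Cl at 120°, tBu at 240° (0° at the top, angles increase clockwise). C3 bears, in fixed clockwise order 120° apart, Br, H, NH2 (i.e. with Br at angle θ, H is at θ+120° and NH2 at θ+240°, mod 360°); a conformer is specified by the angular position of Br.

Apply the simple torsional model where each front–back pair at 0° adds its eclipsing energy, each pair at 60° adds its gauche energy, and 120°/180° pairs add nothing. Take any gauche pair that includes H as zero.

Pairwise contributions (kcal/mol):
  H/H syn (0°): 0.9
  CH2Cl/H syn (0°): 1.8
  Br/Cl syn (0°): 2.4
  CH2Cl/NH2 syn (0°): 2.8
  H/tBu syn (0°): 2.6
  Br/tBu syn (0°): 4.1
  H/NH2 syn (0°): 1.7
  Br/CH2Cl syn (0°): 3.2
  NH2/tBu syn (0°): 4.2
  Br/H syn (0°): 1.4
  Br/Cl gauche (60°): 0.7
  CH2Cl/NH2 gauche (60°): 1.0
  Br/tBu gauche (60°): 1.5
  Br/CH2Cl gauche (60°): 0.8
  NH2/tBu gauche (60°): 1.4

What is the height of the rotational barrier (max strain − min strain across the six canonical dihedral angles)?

Br at 0° is eclipsed. H at 0° is eclipsed with Br at 0° (1.4); CH2Cl at 120° is eclipsed with H at 120° (1.8); tBu at 240° is eclipsed with NH2 at 240° (4.2). Total 7.4 kcal/mol.
Br at 60° is staggered. CH2Cl at 120° is gauche with Br at 60° (0.8); tBu at 240° is gauche with NH2 at 300° (1.4). Total 2.2 kcal/mol.
Br at 120° is eclipsed. H at 0° is eclipsed with NH2 at 0° (1.7); CH2Cl at 120° is eclipsed with Br at 120° (3.2); tBu at 240° is eclipsed with H at 240° (2.6). Total 7.5 kcal/mol.
Br at 180° is staggered. CH2Cl at 120° is gauche with Br at 180° (0.8); CH2Cl at 120° is gauche with NH2 at 60° (1.0); tBu at 240° is gauche with Br at 180° (1.5). Total 3.3 kcal/mol.
Br at 240° is eclipsed. H at 0° is eclipsed with H at 0° (0.9); CH2Cl at 120° is eclipsed with NH2 at 120° (2.8); tBu at 240° is eclipsed with Br at 240° (4.1). Total 7.8 kcal/mol.
Br at 300° is staggered. CH2Cl at 120° is gauche with NH2 at 180° (1.0); tBu at 240° is gauche with Br at 300° (1.5); tBu at 240° is gauche with NH2 at 180° (1.4). Total 3.9 kcal/mol.
Max at 240° (7.8 kcal/mol), min at 60° (2.2 kcal/mol); barrier = 5.6 kcal/mol.

5.6 kcal/mol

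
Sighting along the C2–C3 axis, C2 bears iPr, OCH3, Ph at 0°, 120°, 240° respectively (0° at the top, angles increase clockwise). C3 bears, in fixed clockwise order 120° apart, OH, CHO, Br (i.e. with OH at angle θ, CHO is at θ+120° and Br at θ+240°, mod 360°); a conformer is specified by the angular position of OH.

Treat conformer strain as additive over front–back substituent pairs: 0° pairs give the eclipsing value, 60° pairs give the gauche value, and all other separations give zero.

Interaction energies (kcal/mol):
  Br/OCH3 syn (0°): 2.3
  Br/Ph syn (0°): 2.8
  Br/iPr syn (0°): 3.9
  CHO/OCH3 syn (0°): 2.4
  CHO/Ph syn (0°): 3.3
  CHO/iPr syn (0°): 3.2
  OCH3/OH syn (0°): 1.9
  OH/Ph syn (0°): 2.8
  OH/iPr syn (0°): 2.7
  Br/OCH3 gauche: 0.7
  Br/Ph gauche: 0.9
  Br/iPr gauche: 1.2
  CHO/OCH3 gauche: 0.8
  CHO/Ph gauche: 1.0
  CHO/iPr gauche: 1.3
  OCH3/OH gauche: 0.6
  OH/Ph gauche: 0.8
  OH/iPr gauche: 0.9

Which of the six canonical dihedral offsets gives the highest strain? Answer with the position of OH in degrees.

120°

OH at 0° (eclipsed): iPr(0°)/OH(0°) eclipsed 2.7; OCH3(120°)/CHO(120°) eclipsed 2.4; Ph(240°)/Br(240°) eclipsed 2.8 → 7.9 kcal/mol.
OH at 60° (staggered): iPr(0°)/OH(60°) gauche 0.9; iPr(0°)/Br(300°) gauche 1.2; OCH3(120°)/OH(60°) gauche 0.6; OCH3(120°)/CHO(180°) gauche 0.8; Ph(240°)/CHO(180°) gauche 1.0; Ph(240°)/Br(300°) gauche 0.9 → 5.4 kcal/mol.
OH at 120° (eclipsed): iPr(0°)/Br(0°) eclipsed 3.9; OCH3(120°)/OH(120°) eclipsed 1.9; Ph(240°)/CHO(240°) eclipsed 3.3 → 9.1 kcal/mol.
OH at 180° (staggered): iPr(0°)/CHO(300°) gauche 1.3; iPr(0°)/Br(60°) gauche 1.2; OCH3(120°)/OH(180°) gauche 0.6; OCH3(120°)/Br(60°) gauche 0.7; Ph(240°)/OH(180°) gauche 0.8; Ph(240°)/CHO(300°) gauche 1.0 → 5.6 kcal/mol.
OH at 240° (eclipsed): iPr(0°)/CHO(0°) eclipsed 3.2; OCH3(120°)/Br(120°) eclipsed 2.3; Ph(240°)/OH(240°) eclipsed 2.8 → 8.3 kcal/mol.
OH at 300° (staggered): iPr(0°)/OH(300°) gauche 0.9; iPr(0°)/CHO(60°) gauche 1.3; OCH3(120°)/CHO(60°) gauche 0.8; OCH3(120°)/Br(180°) gauche 0.7; Ph(240°)/OH(300°) gauche 0.8; Ph(240°)/Br(180°) gauche 0.9 → 5.4 kcal/mol.
The maximum (9.1 kcal/mol) occurs with OH at 120°.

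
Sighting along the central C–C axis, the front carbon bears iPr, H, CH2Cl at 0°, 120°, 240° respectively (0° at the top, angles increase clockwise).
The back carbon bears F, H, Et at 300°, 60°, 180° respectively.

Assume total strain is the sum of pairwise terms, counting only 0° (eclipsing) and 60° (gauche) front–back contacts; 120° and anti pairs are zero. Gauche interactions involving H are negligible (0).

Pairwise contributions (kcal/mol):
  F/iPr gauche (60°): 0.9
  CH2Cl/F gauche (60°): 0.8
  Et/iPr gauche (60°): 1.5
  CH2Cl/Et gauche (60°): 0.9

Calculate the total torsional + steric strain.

2.6 kcal/mol

This conformer (staggered): iPr(0°)/F(300°) gauche 0.9; CH2Cl(240°)/F(300°) gauche 0.8; CH2Cl(240°)/Et(180°) gauche 0.9 → 2.6 kcal/mol.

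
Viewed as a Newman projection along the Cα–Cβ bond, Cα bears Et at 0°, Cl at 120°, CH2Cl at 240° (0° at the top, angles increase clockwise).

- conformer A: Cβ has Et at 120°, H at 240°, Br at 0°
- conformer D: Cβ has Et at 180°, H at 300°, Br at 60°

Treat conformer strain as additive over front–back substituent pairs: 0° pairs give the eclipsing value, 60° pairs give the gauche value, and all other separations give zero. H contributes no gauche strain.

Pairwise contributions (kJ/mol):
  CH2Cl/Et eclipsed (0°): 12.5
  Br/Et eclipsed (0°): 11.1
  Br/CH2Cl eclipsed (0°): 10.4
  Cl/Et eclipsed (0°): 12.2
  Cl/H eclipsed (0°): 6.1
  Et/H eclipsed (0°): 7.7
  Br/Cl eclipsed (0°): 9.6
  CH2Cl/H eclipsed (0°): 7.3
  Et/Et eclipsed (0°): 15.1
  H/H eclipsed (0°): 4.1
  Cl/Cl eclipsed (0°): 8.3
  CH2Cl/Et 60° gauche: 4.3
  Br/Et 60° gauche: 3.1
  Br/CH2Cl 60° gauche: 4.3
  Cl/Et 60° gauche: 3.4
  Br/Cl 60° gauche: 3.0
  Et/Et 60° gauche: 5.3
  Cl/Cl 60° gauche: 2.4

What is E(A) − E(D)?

+16.8 kJ/mol

A (eclipsed): Et–Br eclipsed, Cl–Et eclipsed, CH2Cl–H eclipsed; 11.1 + 12.2 + 7.3 = 30.6 kJ/mol.
D (staggered): Et–Br gauche, Cl–Et gauche, Cl–Br gauche, CH2Cl–Et gauche; 3.1 + 3.4 + 3.0 + 4.3 = 13.8 kJ/mol.
E(A) − E(D) = 30.6 − 13.8 = +16.8 kJ/mol.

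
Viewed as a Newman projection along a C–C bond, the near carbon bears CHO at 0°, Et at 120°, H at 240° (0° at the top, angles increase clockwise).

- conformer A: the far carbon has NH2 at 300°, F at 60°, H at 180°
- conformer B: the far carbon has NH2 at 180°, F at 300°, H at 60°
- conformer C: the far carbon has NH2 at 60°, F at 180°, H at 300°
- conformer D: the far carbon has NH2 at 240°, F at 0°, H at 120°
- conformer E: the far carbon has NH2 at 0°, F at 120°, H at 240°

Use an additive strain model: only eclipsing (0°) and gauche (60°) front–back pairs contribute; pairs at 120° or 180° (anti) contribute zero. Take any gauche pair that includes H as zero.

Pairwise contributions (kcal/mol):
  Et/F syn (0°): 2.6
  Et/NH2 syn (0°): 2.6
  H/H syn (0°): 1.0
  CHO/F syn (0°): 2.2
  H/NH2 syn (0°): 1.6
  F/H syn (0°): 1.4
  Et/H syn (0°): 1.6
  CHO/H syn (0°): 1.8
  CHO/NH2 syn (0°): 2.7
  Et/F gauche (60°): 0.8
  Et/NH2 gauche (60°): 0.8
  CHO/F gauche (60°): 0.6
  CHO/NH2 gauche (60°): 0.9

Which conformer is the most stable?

A (staggered): CHO(0°)/NH2(300°) gauche 0.9; CHO(0°)/F(60°) gauche 0.6; Et(120°)/F(60°) gauche 0.8 → 2.3 kcal/mol.
B (staggered): CHO(0°)/F(300°) gauche 0.6; Et(120°)/NH2(180°) gauche 0.8 → 1.4 kcal/mol.
C (staggered): CHO(0°)/NH2(60°) gauche 0.9; Et(120°)/NH2(60°) gauche 0.8; Et(120°)/F(180°) gauche 0.8 → 2.5 kcal/mol.
D (eclipsed): CHO(0°)/F(0°) eclipsed 2.2; Et(120°)/H(120°) eclipsed 1.6; H(240°)/NH2(240°) eclipsed 1.6 → 5.4 kcal/mol.
E (eclipsed): CHO(0°)/NH2(0°) eclipsed 2.7; Et(120°)/F(120°) eclipsed 2.6; H(240°)/H(240°) eclipsed 1.0 → 6.3 kcal/mol.
B has the lowest total (1.4 kcal/mol).

B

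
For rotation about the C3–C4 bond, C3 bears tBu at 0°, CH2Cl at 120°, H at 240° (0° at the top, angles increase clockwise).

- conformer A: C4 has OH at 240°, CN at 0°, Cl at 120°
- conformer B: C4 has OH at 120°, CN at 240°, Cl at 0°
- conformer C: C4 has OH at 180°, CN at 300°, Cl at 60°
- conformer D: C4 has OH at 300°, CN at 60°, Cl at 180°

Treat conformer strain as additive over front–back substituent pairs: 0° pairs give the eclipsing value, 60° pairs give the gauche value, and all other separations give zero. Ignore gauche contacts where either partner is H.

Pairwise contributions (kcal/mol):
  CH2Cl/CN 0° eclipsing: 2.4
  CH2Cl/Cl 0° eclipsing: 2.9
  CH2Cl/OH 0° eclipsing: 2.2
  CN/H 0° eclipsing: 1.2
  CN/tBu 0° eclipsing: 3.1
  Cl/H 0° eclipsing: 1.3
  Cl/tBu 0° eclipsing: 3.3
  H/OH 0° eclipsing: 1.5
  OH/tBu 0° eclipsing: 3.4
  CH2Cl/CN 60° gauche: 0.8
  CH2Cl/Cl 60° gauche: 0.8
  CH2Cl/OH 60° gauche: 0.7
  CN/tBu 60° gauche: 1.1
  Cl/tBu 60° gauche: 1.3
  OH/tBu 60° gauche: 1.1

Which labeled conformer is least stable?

A (eclipsed): tBu–CN eclipsed, CH2Cl–Cl eclipsed, H–OH eclipsed; 3.1 + 2.9 + 1.5 = 7.5 kcal/mol.
B (eclipsed): tBu–Cl eclipsed, CH2Cl–OH eclipsed, H–CN eclipsed; 3.3 + 2.2 + 1.2 = 6.7 kcal/mol.
C (staggered): tBu–CN gauche, tBu–Cl gauche, CH2Cl–OH gauche, CH2Cl–Cl gauche; 1.1 + 1.3 + 0.7 + 0.8 = 3.9 kcal/mol.
D (staggered): tBu–OH gauche, tBu–CN gauche, CH2Cl–CN gauche, CH2Cl–Cl gauche; 1.1 + 1.1 + 0.8 + 0.8 = 3.8 kcal/mol.
A has the highest total (7.5 kcal/mol).

A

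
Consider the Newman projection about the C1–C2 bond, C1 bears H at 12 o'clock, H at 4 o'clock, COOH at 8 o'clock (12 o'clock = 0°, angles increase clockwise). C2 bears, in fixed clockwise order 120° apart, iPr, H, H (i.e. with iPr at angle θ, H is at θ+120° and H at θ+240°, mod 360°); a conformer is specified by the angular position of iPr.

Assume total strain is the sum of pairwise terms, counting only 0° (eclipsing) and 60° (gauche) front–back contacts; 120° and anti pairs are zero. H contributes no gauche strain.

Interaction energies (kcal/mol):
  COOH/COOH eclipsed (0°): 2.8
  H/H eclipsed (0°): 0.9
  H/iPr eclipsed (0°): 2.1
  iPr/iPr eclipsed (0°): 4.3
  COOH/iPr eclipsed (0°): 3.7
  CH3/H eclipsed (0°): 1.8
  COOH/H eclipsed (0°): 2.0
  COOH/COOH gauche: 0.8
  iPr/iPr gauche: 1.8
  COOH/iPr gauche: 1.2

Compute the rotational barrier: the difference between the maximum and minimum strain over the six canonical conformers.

iPr at 0° is eclipsed. H at 0° is eclipsed with iPr at 0° (2.1); H at 120° is eclipsed with H at 120° (0.9); COOH at 240° is eclipsed with H at 240° (2.0). Total 5.0 kcal/mol.
iPr at 60° (staggered): no non-H gauche contacts → 0.0 kcal/mol.
iPr at 120° is eclipsed. H at 0° is eclipsed with H at 0° (0.9); H at 120° is eclipsed with iPr at 120° (2.1); COOH at 240° is eclipsed with H at 240° (2.0). Total 5.0 kcal/mol.
iPr at 180° is staggered. COOH at 240° is gauche with iPr at 180° (1.2). Total 1.2 kcal/mol.
iPr at 240° is eclipsed. H at 0° is eclipsed with H at 0° (0.9); H at 120° is eclipsed with H at 120° (0.9); COOH at 240° is eclipsed with iPr at 240° (3.7). Total 5.5 kcal/mol.
iPr at 300° is staggered. COOH at 240° is gauche with iPr at 300° (1.2). Total 1.2 kcal/mol.
Max at 240° (5.5 kcal/mol), min at 60° (0.0 kcal/mol); barrier = 5.5 kcal/mol.

5.5 kcal/mol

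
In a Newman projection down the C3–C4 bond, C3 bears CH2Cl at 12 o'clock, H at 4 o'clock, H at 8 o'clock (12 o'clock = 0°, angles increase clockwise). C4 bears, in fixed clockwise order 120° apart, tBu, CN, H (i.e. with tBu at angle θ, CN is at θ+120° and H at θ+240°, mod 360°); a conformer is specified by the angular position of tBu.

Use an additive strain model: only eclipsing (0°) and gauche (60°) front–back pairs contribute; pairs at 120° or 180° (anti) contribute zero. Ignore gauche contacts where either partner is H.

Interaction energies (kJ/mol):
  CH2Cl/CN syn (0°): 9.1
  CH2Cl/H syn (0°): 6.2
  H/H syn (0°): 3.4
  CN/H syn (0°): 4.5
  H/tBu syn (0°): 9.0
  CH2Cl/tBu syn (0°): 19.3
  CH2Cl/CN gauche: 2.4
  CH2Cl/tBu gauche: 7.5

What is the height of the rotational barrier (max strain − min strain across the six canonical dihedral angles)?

24.8 kJ/mol

tBu at 0° is eclipsed. CH2Cl at 0° is eclipsed with tBu at 0° (19.3); H at 120° is eclipsed with CN at 120° (4.5); H at 240° is eclipsed with H at 240° (3.4). Total 27.2 kJ/mol.
tBu at 60° is staggered. CH2Cl at 0° is gauche with tBu at 60° (7.5). Total 7.5 kJ/mol.
tBu at 120° is eclipsed. CH2Cl at 0° is eclipsed with H at 0° (6.2); H at 120° is eclipsed with tBu at 120° (9.0); H at 240° is eclipsed with CN at 240° (4.5). Total 19.7 kJ/mol.
tBu at 180° is staggered. CH2Cl at 0° is gauche with CN at 300° (2.4). Total 2.4 kJ/mol.
tBu at 240° is eclipsed. CH2Cl at 0° is eclipsed with CN at 0° (9.1); H at 120° is eclipsed with H at 120° (3.4); H at 240° is eclipsed with tBu at 240° (9.0). Total 21.5 kJ/mol.
tBu at 300° is staggered. CH2Cl at 0° is gauche with tBu at 300° (7.5); CH2Cl at 0° is gauche with CN at 60° (2.4). Total 9.9 kJ/mol.
Max at 0° (27.2 kJ/mol), min at 180° (2.4 kJ/mol); barrier = 24.8 kJ/mol.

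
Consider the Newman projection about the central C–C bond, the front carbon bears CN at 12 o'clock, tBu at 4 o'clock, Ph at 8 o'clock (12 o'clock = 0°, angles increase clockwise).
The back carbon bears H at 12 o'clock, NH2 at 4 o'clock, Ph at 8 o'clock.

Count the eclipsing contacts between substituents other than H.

2

Non-H eclipsing pairs: tBu(120°)/NH2(120°); Ph(240°)/Ph(240°) — 2 interactions.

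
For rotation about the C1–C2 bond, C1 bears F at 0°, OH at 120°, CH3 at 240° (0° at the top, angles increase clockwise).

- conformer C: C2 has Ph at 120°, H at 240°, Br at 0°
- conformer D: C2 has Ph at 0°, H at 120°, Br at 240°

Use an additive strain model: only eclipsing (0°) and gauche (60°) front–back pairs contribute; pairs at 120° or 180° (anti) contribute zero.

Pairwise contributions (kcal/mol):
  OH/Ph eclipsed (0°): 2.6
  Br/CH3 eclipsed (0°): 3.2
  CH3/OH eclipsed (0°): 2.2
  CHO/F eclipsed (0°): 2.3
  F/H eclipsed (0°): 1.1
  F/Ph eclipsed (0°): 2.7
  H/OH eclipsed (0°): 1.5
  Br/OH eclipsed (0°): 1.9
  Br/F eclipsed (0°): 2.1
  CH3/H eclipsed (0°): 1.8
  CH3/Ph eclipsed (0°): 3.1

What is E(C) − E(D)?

C (eclipsed): F(0°)/Br(0°) eclipsed 2.1; OH(120°)/Ph(120°) eclipsed 2.6; CH3(240°)/H(240°) eclipsed 1.8 → 6.5 kcal/mol.
D (eclipsed): F(0°)/Ph(0°) eclipsed 2.7; OH(120°)/H(120°) eclipsed 1.5; CH3(240°)/Br(240°) eclipsed 3.2 → 7.4 kcal/mol.
E(C) − E(D) = 6.5 − 7.4 = -0.9 kcal/mol.

-0.9 kcal/mol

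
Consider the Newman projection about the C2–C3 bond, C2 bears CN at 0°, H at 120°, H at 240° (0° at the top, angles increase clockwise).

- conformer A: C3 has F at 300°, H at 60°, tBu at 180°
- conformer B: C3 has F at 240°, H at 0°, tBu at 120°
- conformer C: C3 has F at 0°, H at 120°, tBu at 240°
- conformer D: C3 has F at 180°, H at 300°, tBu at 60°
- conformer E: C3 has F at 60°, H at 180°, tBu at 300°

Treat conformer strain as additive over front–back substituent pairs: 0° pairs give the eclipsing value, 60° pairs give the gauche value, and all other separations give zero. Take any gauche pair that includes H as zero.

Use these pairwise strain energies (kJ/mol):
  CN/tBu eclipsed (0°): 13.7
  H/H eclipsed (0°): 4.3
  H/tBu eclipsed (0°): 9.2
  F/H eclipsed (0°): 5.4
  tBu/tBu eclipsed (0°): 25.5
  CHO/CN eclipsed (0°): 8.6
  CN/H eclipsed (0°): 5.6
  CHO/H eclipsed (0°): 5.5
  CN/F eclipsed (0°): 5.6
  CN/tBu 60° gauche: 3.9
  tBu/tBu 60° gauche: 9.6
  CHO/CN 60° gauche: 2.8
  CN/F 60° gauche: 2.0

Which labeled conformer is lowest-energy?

A

A (staggered): CN(0°)/F(300°) gauche 2.0 → 2.0 kJ/mol.
B (eclipsed): CN(0°)/H(0°) eclipsed 5.6; H(120°)/tBu(120°) eclipsed 9.2; H(240°)/F(240°) eclipsed 5.4 → 20.2 kJ/mol.
C (eclipsed): CN(0°)/F(0°) eclipsed 5.6; H(120°)/H(120°) eclipsed 4.3; H(240°)/tBu(240°) eclipsed 9.2 → 19.1 kJ/mol.
D (staggered): CN(0°)/tBu(60°) gauche 3.9 → 3.9 kJ/mol.
E (staggered): CN(0°)/F(60°) gauche 2.0; CN(0°)/tBu(300°) gauche 3.9 → 5.9 kJ/mol.
A has the lowest total (2.0 kJ/mol).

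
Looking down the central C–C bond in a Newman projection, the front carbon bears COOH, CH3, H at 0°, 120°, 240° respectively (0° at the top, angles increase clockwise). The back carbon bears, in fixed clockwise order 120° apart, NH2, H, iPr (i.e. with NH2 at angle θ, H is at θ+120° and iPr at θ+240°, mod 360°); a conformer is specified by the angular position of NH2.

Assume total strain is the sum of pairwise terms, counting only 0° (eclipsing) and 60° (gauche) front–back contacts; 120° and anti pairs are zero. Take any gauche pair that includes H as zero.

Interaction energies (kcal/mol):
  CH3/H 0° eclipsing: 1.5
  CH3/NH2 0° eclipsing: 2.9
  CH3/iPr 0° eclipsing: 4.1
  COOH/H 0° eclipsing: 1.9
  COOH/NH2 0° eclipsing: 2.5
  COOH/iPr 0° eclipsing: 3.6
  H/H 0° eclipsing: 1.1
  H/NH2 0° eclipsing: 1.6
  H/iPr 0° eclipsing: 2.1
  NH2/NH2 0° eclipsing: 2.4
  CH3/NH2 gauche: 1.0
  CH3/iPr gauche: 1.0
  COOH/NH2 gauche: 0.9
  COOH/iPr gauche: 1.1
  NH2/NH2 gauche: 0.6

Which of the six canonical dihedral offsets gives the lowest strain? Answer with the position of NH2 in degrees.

300°

NH2 at 0° (eclipsed): COOH(0°)/NH2(0°) eclipsed 2.5; CH3(120°)/H(120°) eclipsed 1.5; H(240°)/iPr(240°) eclipsed 2.1 → 6.1 kcal/mol.
NH2 at 60° (staggered): COOH(0°)/NH2(60°) gauche 0.9; COOH(0°)/iPr(300°) gauche 1.1; CH3(120°)/NH2(60°) gauche 1.0 → 3.0 kcal/mol.
NH2 at 120° (eclipsed): COOH(0°)/iPr(0°) eclipsed 3.6; CH3(120°)/NH2(120°) eclipsed 2.9; H(240°)/H(240°) eclipsed 1.1 → 7.6 kcal/mol.
NH2 at 180° (staggered): COOH(0°)/iPr(60°) gauche 1.1; CH3(120°)/NH2(180°) gauche 1.0; CH3(120°)/iPr(60°) gauche 1.0 → 3.1 kcal/mol.
NH2 at 240° (eclipsed): COOH(0°)/H(0°) eclipsed 1.9; CH3(120°)/iPr(120°) eclipsed 4.1; H(240°)/NH2(240°) eclipsed 1.6 → 7.6 kcal/mol.
NH2 at 300° (staggered): COOH(0°)/NH2(300°) gauche 0.9; CH3(120°)/iPr(180°) gauche 1.0 → 1.9 kcal/mol.
The minimum (1.9 kcal/mol) occurs with NH2 at 300°.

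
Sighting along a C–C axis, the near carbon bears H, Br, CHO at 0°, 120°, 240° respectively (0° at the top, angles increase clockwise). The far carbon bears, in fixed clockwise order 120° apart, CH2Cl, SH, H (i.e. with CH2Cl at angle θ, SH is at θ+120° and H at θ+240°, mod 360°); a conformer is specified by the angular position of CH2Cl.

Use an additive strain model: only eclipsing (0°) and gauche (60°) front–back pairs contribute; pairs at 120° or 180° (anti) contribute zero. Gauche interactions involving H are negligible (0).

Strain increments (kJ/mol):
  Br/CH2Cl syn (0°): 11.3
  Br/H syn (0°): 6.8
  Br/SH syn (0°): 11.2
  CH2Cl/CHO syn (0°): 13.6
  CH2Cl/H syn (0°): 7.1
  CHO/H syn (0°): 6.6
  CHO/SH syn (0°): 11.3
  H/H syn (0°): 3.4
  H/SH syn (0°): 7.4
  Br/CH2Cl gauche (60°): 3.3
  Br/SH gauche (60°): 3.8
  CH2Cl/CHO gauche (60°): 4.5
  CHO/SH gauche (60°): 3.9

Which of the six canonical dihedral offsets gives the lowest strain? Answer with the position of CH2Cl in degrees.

300°

CH2Cl at 0° (eclipsed): H–CH2Cl eclipsed, Br–SH eclipsed, CHO–H eclipsed; 7.1 + 11.2 + 6.6 = 24.9 kJ/mol.
CH2Cl at 60° (staggered): Br–CH2Cl gauche, Br–SH gauche, CHO–SH gauche; 3.3 + 3.8 + 3.9 = 11.0 kJ/mol.
CH2Cl at 120° (eclipsed): H–H eclipsed, Br–CH2Cl eclipsed, CHO–SH eclipsed; 3.4 + 11.3 + 11.3 = 26.0 kJ/mol.
CH2Cl at 180° (staggered): Br–CH2Cl gauche, CHO–CH2Cl gauche, CHO–SH gauche; 3.3 + 4.5 + 3.9 = 11.7 kJ/mol.
CH2Cl at 240° (eclipsed): H–SH eclipsed, Br–H eclipsed, CHO–CH2Cl eclipsed; 7.4 + 6.8 + 13.6 = 27.8 kJ/mol.
CH2Cl at 300° (staggered): Br–SH gauche, CHO–CH2Cl gauche; 3.8 + 4.5 = 8.3 kJ/mol.
The minimum (8.3 kJ/mol) occurs with CH2Cl at 300°.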